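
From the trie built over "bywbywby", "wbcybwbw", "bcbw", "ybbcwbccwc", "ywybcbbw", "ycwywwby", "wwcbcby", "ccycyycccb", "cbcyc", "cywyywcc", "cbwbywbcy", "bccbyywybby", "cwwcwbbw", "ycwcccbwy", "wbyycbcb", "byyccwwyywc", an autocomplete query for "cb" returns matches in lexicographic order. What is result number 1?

cbcyc

DFS of the "cb" subtree visits, in order: "cbcyc", "cbwbywbcy"
The 1st is cbcyc.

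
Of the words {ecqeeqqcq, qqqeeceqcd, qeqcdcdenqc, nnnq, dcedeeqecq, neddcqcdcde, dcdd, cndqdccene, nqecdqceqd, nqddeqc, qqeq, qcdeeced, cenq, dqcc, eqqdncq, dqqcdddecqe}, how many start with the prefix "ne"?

Filter for entries beginning with "ne":
Words under "ne": neddcqcdcde
Count: 1

1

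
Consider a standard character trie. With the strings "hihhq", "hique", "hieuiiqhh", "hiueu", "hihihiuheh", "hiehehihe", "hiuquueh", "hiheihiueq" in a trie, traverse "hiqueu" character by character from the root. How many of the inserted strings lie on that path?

Traverse "hiqueu" character by character; count nodes along the way that are marked as word ends.
Prefixes of the query that are stored words: "hique"
Count: 1

1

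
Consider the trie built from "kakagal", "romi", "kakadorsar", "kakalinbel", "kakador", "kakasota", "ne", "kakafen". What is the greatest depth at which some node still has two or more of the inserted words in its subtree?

The deepest shared node is where two words last agree before diverging.
"kakador" and "kakadorsar" agree on "kakador" (7 characters) before diverging; nothing deeper is shared.
Longest shared-prefix length: 7

7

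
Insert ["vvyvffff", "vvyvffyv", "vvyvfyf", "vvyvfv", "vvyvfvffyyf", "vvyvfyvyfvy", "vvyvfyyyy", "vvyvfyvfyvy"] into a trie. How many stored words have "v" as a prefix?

Traverse to the node for "v", then collect every word in that subtree.
Matches: "vvyvffff", "vvyvffyv", "vvyvfv", "vvyvfvffyyf", "vvyvfyf", "vvyvfyvfyvy", "vvyvfyvyfvy", "vvyvfyyyy"
Count: 8

8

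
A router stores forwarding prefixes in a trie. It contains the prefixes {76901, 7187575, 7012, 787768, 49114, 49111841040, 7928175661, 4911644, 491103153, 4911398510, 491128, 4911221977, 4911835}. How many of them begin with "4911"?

8

Walk to "4911"; the words in its subtree are exactly those with that prefix.
Words under "4911": 491103153, 49111841040, 4911221977, 491128, 4911398510, 49114, 4911644, 4911835
Count: 8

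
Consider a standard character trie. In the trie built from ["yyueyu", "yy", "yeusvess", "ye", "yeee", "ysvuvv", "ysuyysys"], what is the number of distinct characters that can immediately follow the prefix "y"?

3

Walk "y" from the root, arriving at one node.
Distinct next characters after "y": e, s, y.
That node has 3 child edges.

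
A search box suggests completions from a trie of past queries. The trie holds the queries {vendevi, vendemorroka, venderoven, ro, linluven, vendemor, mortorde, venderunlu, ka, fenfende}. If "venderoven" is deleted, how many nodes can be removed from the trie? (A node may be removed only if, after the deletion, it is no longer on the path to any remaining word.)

4

A node on "venderoven"'s path can go only if nothing else ends at it or branches off below it.
The suffix "oven" (4 nodes) is used only by "venderoven"; the node for "vender" still has the child "u", so pruning stops there.
Nodes removed: 4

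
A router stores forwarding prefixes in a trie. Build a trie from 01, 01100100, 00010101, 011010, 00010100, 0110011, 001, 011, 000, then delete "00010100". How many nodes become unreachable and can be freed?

After clearing the end-marker at "00010100", prune upward until reaching a node still needed by another word.
The suffix "0" (1 node) is used only by "00010100"; the node for "0001010" still has the child "1", so pruning stops there.
Nodes removed: 1

1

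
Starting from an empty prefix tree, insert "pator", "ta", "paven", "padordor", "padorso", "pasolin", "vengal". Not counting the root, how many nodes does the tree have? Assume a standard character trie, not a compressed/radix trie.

29

Trie structure (* marks end of a word):
(root)
├─ p
│  └─ a
│     ├─ d
│     │  └─ o
│     │     └─ r
│     │        ├─ d
│     │        │  └─ o
│     │        │     └─ r *
│     │        └─ s
│     │           └─ o *
│     ├─ s
│     │  └─ o
│     │     └─ l
│     │        └─ i
│     │           └─ n *
│     ├─ t
│     │  └─ o
│     │     └─ r *
│     └─ v
│        └─ e
│           └─ n *
├─ t
│  └─ a *
└─ v
   └─ e
      └─ n
         └─ g
            └─ a
               └─ l *
Counting every labelled node above: 29.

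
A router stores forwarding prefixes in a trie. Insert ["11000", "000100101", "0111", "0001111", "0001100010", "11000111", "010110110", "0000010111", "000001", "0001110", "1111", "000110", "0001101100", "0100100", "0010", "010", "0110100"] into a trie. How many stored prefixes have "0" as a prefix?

Traverse to the node for "0", then collect every word in that subtree.
Words under "0": 000001, 0000010111, 000100101, 000110, 0001100010, 0001101100, 0001110, 0001111, 0010, 010, 0100100, 010110110, 0110100, 0111
Count: 14

14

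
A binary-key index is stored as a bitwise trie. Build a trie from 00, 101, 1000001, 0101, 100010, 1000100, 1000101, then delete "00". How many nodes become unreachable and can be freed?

1

A node on "00"'s path can go only if nothing else ends at it or branches off below it.
The suffix "0" (1 node) is used only by "00"; the node for "0" still has the child "1", so pruning stops there.
Nodes removed: 1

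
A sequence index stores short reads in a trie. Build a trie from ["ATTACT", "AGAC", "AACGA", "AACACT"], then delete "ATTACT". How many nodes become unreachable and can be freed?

5

Walk "ATTACT" from the leaf back toward the root, removing each node that no remaining word uses.
The suffix "TTACT" (5 nodes) is used only by "ATTACT"; the node for "A" still has the child "G", so pruning stops there.
Nodes removed: 5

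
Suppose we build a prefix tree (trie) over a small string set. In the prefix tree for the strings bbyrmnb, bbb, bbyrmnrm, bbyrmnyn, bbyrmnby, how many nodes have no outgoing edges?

Leaves are exactly the stored words that no other stored word extends.
Those words: "bbb", "bbyrmnby", "bbyrmnrm", "bbyrmnyn"
Leaf count: 4

4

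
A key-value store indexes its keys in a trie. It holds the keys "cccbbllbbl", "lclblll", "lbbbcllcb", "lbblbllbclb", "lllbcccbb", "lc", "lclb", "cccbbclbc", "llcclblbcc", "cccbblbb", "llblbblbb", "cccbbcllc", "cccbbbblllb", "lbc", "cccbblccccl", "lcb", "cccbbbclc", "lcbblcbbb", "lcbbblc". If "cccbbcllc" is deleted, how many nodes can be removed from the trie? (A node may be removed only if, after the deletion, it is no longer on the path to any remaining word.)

A node on "cccbbcllc"'s path can go only if nothing else ends at it or branches off below it.
The suffix "lc" (2 nodes) is used only by "cccbbcllc"; the node for "cccbbcl" still has the child "b", so pruning stops there.
Nodes removed: 2

2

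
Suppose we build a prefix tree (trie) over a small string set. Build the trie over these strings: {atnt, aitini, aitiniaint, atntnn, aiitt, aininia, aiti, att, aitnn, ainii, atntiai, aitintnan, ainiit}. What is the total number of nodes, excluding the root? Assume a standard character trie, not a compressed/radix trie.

Trace insertions, counting only characters that open a new branch:
  "atnt" → 4 new (a, t, n, t)
  "aitini" → prefix "a" already present; 5 new (i, t, i, n, i)
  "aitiniaint" → prefix "aitini" already present; 4 new (a, i, n, t)
  "atntnn" → prefix "atnt" already present; 2 new (n, n)
  "aiitt" → prefix "ai" already present; 3 new (i, t, t)
  "aininia" → prefix "ai" already present; 5 new (n, i, n, i, a)
  "aiti" → prefix "aiti" already present; 0 new (none)
  "att" → prefix "at" already present; 1 new (t)
  "aitnn" → prefix "ait" already present; 2 new (n, n)
  "ainii" → prefix "aini" already present; 1 new (i)
  "atntiai" → prefix "atnt" already present; 3 new (i, a, i)
  "aitintnan" → prefix "aitin" already present; 4 new (t, n, a, n)
  "ainiit" → prefix "ainii" already present; 1 new (t)
Total nodes = 4 + 5 + 4 + 2 + 3 + 5 + 0 + 1 + 2 + 1 + 3 + 4 + 1 = 35

35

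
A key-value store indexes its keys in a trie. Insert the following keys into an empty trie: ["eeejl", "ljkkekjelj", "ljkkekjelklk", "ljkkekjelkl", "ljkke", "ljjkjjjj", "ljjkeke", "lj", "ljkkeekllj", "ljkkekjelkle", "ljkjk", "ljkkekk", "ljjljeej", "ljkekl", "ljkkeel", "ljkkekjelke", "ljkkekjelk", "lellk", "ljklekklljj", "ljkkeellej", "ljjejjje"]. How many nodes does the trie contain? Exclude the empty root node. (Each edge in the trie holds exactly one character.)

66

Trace insertions, counting only characters that open a new branch:
  "eeejl" → 5 new (e, e, e, j, l)
  "ljkkekjelj" → 10 new (l, j, k, k, e, k, j, e, l, j)
  "ljkkekjelklk" → prefix "ljkkekjel" already present; 3 new (k, l, k)
  "ljkkekjelkl" → prefix "ljkkekjelkl" already present; 0 new (none)
  "ljkke" → prefix "ljkke" already present; 0 new (none)
  "ljjkjjjj" → prefix "lj" already present; 6 new (j, k, j, j, j, j)
  "ljjkeke" → prefix "ljjk" already present; 3 new (e, k, e)
  "lj" → prefix "lj" already present; 0 new (none)
  "ljkkeekllj" → prefix "ljkke" already present; 5 new (e, k, l, l, j)
  "ljkkekjelkle" → prefix "ljkkekjelkl" already present; 1 new (e)
  "ljkjk" → prefix "ljk" already present; 2 new (j, k)
  "ljkkekk" → prefix "ljkkek" already present; 1 new (k)
  "ljjljeej" → prefix "ljj" already present; 5 new (l, j, e, e, j)
  "ljkekl" → prefix "ljk" already present; 3 new (e, k, l)
  "ljkkeel" → prefix "ljkkee" already present; 1 new (l)
  "ljkkekjelke" → prefix "ljkkekjelk" already present; 1 new (e)
  "ljkkekjelk" → prefix "ljkkekjelk" already present; 0 new (none)
  "lellk" → prefix "l" already present; 4 new (e, l, l, k)
  "ljklekklljj" → prefix "ljk" already present; 8 new (l, e, k, k, l, l, j, j)
  "ljkkeellej" → prefix "ljkkeel" already present; 3 new (l, e, j)
  "ljjejjje" → prefix "ljj" already present; 5 new (e, j, j, j, e)
Total nodes = 5 + 10 + 3 + 0 + 0 + 6 + 3 + 0 + 5 + 1 + 2 + 1 + 5 + 3 + 1 + 1 + 0 + 4 + 8 + 3 + 5 = 66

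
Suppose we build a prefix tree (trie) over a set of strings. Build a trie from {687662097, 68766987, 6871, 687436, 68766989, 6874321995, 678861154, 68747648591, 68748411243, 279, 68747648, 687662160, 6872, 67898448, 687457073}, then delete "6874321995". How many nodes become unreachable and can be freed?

5

A node on "6874321995"'s path can go only if nothing else ends at it or branches off below it.
The suffix "21995" (5 nodes) is used only by "6874321995"; the node for "68743" still has the child "6", so pruning stops there.
Nodes removed: 5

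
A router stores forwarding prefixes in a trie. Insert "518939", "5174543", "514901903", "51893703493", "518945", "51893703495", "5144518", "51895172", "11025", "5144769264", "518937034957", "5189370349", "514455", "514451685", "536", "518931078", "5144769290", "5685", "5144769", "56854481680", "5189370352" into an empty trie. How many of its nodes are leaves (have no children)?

17

Leaves are exactly the stored words that no other stored word extends.
Those words: "11025", "514451685", "5144518", "514455", "5144769264", "5144769290", "514901903", "5174543", "518931078", "51893703493", "518937034957", "5189370352", "518939", "518945", "51895172", "536", "56854481680"
Leaf count: 17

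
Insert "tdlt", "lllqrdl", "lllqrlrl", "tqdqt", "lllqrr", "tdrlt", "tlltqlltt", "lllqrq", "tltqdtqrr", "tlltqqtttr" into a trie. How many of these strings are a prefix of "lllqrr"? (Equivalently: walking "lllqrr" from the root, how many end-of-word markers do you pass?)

Walk "lllqrr" from the root; an end-of-word marker is hit whenever a stored word is a prefix of "lllqrr".
Prefixes of the query that are stored words: "lllqrr"
Count: 1

1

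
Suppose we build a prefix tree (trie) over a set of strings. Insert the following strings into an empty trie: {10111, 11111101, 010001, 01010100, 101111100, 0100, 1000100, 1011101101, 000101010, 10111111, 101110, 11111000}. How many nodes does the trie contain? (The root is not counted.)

49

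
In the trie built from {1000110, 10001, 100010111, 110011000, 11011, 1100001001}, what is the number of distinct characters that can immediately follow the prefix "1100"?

2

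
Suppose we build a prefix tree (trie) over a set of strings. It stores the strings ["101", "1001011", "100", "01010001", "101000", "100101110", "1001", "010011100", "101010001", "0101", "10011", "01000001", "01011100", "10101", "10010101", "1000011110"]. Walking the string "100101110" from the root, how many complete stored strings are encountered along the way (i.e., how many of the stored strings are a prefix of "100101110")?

4

Walk "100101110" from the root; an end-of-word marker is hit whenever a stored word is a prefix of "100101110".
Prefixes of the query that are stored words: "100", "1001", "1001011", "100101110"
Count: 4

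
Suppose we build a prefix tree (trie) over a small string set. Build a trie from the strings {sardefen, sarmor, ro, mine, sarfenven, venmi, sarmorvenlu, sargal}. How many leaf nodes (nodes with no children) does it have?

7

A leaf is a node with no children — equivalently, the end of a word that is not a proper prefix of any other stored word.
Those words: "mine", "ro", "sardefen", "sarfenven", "sargal", "sarmorvenlu", "venmi"
Leaf count: 7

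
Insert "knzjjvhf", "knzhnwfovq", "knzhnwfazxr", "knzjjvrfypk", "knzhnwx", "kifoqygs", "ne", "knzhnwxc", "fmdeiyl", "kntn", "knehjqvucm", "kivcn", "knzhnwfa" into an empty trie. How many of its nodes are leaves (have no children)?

11

Leaves are exactly the stored words that no other stored word extends.
Those words: "fmdeiyl", "kifoqygs", "kivcn", "knehjqvucm", "kntn", "knzhnwfazxr", "knzhnwfovq", "knzhnwxc", "knzjjvhf", "knzjjvrfypk", "ne"
Leaf count: 11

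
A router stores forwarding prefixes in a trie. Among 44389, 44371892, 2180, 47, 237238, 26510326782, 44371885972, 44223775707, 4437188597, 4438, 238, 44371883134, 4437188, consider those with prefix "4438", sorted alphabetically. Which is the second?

44389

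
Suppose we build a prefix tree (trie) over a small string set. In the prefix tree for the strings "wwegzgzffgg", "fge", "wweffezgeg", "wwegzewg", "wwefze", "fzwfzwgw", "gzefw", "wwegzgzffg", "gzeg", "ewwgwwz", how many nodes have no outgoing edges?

9

Leaves are exactly the stored words that no other stored word extends.
Those words: "ewwgwwz", "fge", "fzwfzwgw", "gzefw", "gzeg", "wweffezgeg", "wwefze", "wwegzewg", "wwegzgzffgg"
Leaf count: 9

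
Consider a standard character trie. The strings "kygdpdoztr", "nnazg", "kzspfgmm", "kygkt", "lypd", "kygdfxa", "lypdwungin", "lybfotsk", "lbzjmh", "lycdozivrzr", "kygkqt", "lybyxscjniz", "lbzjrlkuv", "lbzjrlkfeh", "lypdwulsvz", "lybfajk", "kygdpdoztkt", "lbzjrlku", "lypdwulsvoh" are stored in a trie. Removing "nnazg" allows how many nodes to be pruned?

5

Walk "nnazg" from the leaf back toward the root, removing each node that no remaining word uses.
No other word shares any prefix with "nnazg", so all 5 of its nodes go.
Nodes removed: 5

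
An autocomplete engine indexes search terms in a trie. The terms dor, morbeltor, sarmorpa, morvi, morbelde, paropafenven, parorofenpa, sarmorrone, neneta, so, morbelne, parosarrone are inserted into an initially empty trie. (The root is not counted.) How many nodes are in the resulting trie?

For each word, the new-node count is its length minus the longest prefix already in the trie:
  "dor" → 3 new (d, o, r)
  "morbeltor" → 9 new (m, o, r, b, e, l, t, o, r)
  "sarmorpa" → 8 new (s, a, r, m, o, r, p, a)
  "morvi" → prefix "mor" already present; 2 new (v, i)
  "morbelde" → prefix "morbel" already present; 2 new (d, e)
  "paropafenven" → 12 new (p, a, r, o, p, a, f, e, n, v, e, n)
  "parorofenpa" → prefix "paro" already present; 7 new (r, o, f, e, n, p, a)
  "sarmorrone" → prefix "sarmor" already present; 4 new (r, o, n, e)
  "neneta" → 6 new (n, e, n, e, t, a)
  "so" → prefix "s" already present; 1 new (o)
  "morbelne" → prefix "morbel" already present; 2 new (n, e)
  "parosarrone" → prefix "paro" already present; 7 new (s, a, r, r, o, n, e)
Total nodes = 3 + 9 + 8 + 2 + 2 + 12 + 7 + 4 + 6 + 1 + 2 + 7 = 63

63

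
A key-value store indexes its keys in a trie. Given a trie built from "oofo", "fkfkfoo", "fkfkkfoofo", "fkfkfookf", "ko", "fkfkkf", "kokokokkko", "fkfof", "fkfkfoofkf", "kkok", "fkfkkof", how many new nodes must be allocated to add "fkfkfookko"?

Walking "fkfkfookko" from the root, the first 8 characters ("fkfkfook") follow existing edges; "k" is the first miss.
Each of the 2 remaining characters creates one node.

2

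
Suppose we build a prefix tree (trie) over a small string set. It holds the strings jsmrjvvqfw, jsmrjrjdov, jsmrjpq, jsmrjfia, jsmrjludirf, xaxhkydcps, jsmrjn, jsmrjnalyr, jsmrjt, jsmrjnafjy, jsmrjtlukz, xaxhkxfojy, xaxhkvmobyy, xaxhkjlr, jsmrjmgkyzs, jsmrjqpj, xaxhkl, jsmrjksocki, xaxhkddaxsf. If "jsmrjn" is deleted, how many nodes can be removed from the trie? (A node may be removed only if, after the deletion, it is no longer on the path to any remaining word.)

0

Walk "jsmrjn" from the leaf back toward the root, removing each node that no remaining word uses.
Every node on "jsmrjn" is still needed (e.g. by "jsmrjnalyr"), so nothing is freed.
Nodes removed: 0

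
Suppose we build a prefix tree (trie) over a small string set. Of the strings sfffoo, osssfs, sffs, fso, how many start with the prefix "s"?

Walk to "s"; the words in its subtree are exactly those with that prefix.
Matches: "sfffoo", "sffs"
Count: 2

2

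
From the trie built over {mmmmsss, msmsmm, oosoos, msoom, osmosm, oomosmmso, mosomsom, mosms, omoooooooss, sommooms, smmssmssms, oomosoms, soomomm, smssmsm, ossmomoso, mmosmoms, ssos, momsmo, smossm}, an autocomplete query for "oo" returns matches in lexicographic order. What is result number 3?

oosoos

Filter for "oo…" and sort: "oomosmmso", "oomosoms", "oosoos"
Position 3: oosoos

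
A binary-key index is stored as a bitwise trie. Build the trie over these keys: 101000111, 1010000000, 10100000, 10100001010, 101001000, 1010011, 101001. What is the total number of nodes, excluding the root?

Trie structure (* marks end of a word):
(root)
└─ 1
   └─ 0
      └─ 1
         └─ 0
            └─ 0
               ├─ 0
               │  ├─ 0
               │  │  ├─ 0 *
               │  │  │  └─ 0
               │  │  │     └─ 0 *
               │  │  └─ 1
               │  │     └─ 0
               │  │        └─ 1
               │  │           └─ 0 *
               │  └─ 1
               │     └─ 1
               │        └─ 1 *
               └─ 1 *
                  ├─ 0
                  │  └─ 0
                  │     └─ 0 *
                  └─ 1 *
Counting every labelled node above: 22.

22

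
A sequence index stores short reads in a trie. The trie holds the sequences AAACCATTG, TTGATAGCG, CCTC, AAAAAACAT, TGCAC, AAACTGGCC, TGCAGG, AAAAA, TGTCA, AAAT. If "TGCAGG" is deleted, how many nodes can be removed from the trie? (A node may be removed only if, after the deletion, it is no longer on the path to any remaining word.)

2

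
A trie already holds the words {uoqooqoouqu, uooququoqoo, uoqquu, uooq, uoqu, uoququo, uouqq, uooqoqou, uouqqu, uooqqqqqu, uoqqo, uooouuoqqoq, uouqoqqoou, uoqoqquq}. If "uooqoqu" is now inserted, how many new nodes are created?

"uooqoq" is already a path in the trie; the remaining "u" must be added.
So 7 − 6 = 1 new nodes.

1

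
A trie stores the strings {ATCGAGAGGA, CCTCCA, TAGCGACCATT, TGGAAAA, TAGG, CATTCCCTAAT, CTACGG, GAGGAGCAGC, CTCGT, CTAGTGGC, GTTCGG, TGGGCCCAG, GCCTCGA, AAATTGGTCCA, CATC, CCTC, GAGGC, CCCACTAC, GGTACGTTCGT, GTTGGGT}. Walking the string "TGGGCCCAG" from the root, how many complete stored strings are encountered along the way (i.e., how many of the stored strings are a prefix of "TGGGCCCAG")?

Traverse "TGGGCCCAG" character by character; count nodes along the way that are marked as word ends.
Prefixes of the query that are stored words: "TGGGCCCAG"
Count: 1

1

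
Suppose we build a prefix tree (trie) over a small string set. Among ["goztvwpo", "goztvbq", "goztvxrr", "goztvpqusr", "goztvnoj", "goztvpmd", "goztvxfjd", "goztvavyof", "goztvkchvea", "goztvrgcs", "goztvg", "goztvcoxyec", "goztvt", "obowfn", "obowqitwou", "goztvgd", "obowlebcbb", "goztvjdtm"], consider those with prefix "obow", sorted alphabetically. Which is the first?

obowfn

DFS of the "obow" subtree visits, in order: "obowfn", "obowlebcbb", "obowqitwou"
Position 1: obowfn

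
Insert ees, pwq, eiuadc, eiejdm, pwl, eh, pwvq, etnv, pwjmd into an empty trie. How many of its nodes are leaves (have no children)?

9

A leaf is a node with no children — equivalently, the end of a word that is not a proper prefix of any other stored word.
Those words: "ees", "eh", "eiejdm", "eiuadc", "etnv", "pwjmd", "pwl", "pwq", "pwvq"
Leaf count: 9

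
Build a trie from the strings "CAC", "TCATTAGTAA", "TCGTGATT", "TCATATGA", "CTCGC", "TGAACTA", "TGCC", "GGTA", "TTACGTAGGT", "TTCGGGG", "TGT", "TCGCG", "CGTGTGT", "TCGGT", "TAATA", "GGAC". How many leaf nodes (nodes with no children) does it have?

A leaf is a node with no children — equivalently, the end of a word that is not a proper prefix of any other stored word.
Those words: "CAC", "CGTGTGT", "CTCGC", "GGAC", "GGTA", "TAATA", "TCATATGA", "TCATTAGTAA", "TCGCG", "TCGGT", "TCGTGATT", "TGAACTA", "TGCC", "TGT", "TTACGTAGGT", "TTCGGGG"
Leaf count: 16

16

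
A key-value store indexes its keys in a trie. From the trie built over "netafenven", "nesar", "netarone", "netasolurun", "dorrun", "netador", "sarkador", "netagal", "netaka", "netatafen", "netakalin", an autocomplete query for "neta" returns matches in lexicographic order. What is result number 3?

Words with prefix "neta", in lexicographic order: "netador", "netafenven", "netagal", "netaka", "netakalin", "netarone", "netasolurun", "netatafen"
The 3rd is netagal.

netagal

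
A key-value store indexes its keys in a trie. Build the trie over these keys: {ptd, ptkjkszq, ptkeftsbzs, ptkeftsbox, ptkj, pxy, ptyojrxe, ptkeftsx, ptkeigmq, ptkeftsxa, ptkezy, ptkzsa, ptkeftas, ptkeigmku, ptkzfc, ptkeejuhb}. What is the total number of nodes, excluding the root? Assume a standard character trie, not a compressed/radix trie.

48

Insert word by word; a character creates a node only if that edge doesn't already exist:
  "ptd" → 3 new (p, t, d)
  "ptkjkszq" → prefix "pt" already present; 6 new (k, j, k, s, z, q)
  "ptkeftsbzs" → prefix "ptk" already present; 7 new (e, f, t, s, b, z, s)
  "ptkeftsbox" → prefix "ptkeftsb" already present; 2 new (o, x)
  "ptkj" → prefix "ptkj" already present; 0 new (none)
  "pxy" → prefix "p" already present; 2 new (x, y)
  "ptyojrxe" → prefix "pt" already present; 6 new (y, o, j, r, x, e)
  "ptkeftsx" → prefix "ptkefts" already present; 1 new (x)
  "ptkeigmq" → prefix "ptke" already present; 4 new (i, g, m, q)
  "ptkeftsxa" → prefix "ptkeftsx" already present; 1 new (a)
  "ptkezy" → prefix "ptke" already present; 2 new (z, y)
  "ptkzsa" → prefix "ptk" already present; 3 new (z, s, a)
  "ptkeftas" → prefix "ptkeft" already present; 2 new (a, s)
  "ptkeigmku" → prefix "ptkeigm" already present; 2 new (k, u)
  "ptkzfc" → prefix "ptkz" already present; 2 new (f, c)
  "ptkeejuhb" → prefix "ptke" already present; 5 new (e, j, u, h, b)
Total nodes = 3 + 6 + 7 + 2 + 0 + 2 + 6 + 1 + 4 + 1 + 2 + 3 + 2 + 2 + 2 + 5 = 48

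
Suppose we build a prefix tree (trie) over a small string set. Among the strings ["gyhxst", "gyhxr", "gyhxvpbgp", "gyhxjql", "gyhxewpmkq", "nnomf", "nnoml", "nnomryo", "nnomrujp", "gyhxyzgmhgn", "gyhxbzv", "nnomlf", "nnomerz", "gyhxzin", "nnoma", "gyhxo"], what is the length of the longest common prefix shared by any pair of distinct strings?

The deepest shared node is where two words last agree before diverging.
e.g. "nnoml" and "nnomlf" share the prefix "nnoml" of length 5; no pair shares a longer one.
Longest shared-prefix length: 5

5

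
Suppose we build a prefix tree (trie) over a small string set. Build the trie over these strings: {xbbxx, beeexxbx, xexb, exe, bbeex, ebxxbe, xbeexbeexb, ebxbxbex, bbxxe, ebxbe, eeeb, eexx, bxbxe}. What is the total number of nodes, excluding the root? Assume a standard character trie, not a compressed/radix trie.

54

Count nodes per top-level branch (shared prefixes stored once):
  'b'-branch (bbeex, bbxxe, beeexxbx, bxbxe): 19 nodes
  'e'-branch (ebxbe, ebxbxbex, ebxxbe, eeeb, eexx, exe): 19 nodes
  'x'-branch (xbbxx, xbeexbeexb, xexb): 16 nodes
Sum: 54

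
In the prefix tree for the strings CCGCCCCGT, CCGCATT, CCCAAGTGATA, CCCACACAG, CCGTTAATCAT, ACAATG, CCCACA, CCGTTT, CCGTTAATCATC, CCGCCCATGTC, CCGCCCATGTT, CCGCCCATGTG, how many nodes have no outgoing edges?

10

A leaf is a node with no children — equivalently, the end of a word that is not a proper prefix of any other stored word.
Those words: "ACAATG", "CCCAAGTGATA", "CCCACACAG", "CCGCATT", "CCGCCCATGTC", "CCGCCCATGTG", "CCGCCCATGTT", "CCGCCCCGT", "CCGTTAATCATC", "CCGTTT"
Leaf count: 10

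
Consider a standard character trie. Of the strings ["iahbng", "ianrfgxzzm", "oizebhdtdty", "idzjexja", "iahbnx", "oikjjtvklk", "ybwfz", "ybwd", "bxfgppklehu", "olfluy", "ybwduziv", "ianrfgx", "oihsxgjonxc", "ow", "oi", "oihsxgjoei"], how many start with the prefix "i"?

Walk to "i"; the words in its subtree are exactly those with that prefix.
Matches: "iahbng", "iahbnx", "ianrfgx", "ianrfgxzzm", "idzjexja"
Count: 5

5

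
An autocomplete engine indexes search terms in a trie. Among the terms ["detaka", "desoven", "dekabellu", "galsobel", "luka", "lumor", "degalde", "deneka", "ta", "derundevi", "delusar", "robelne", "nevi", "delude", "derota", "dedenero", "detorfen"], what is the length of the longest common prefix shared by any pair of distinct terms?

4

The deepest shared node is where two words last agree before diverging.
"delude" and "delusar" agree on "delu" (4 characters) before diverging; nothing deeper is shared.
Longest shared-prefix length: 4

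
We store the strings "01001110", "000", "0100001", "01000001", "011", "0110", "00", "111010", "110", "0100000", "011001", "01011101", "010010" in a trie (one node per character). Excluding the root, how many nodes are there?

Insert word by word; a character creates a node only if that edge doesn't already exist:
  "01001110" → 8 new (0, 1, 0, 0, 1, 1, 1, 0)
  "000" → prefix "0" already present; 2 new (0, 0)
  "0100001" → prefix "0100" already present; 3 new (0, 0, 1)
  "01000001" → prefix "010000" already present; 2 new (0, 1)
  "011" → prefix "01" already present; 1 new (1)
  "0110" → prefix "011" already present; 1 new (0)
  "00" → prefix "00" already present; 0 new (none)
  "111010" → 6 new (1, 1, 1, 0, 1, 0)
  "110" → prefix "11" already present; 1 new (0)
  "0100000" → prefix "0100000" already present; 0 new (none)
  "011001" → prefix "0110" already present; 2 new (0, 1)
  "01011101" → prefix "010" already present; 5 new (1, 1, 1, 0, 1)
  "010010" → prefix "01001" already present; 1 new (0)
Total nodes = 8 + 2 + 3 + 2 + 1 + 1 + 0 + 6 + 1 + 0 + 2 + 5 + 1 = 32

32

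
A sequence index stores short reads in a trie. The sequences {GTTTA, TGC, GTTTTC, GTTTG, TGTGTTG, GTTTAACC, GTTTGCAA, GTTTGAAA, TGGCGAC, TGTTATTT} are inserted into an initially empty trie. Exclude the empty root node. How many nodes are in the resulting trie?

Insert word by word; a character creates a node only if that edge doesn't already exist:
  "GTTTA" → 5 new (G, T, T, T, A)
  "TGC" → 3 new (T, G, C)
  "GTTTTC" → prefix "GTTT" already present; 2 new (T, C)
  "GTTTG" → prefix "GTTT" already present; 1 new (G)
  "TGTGTTG" → prefix "TG" already present; 5 new (T, G, T, T, G)
  "GTTTAACC" → prefix "GTTTA" already present; 3 new (A, C, C)
  "GTTTGCAA" → prefix "GTTTG" already present; 3 new (C, A, A)
  "GTTTGAAA" → prefix "GTTTG" already present; 3 new (A, A, A)
  "TGGCGAC" → prefix "TG" already present; 5 new (G, C, G, A, C)
  "TGTTATTT" → prefix "TGT" already present; 5 new (T, A, T, T, T)
Total nodes = 5 + 3 + 2 + 1 + 5 + 3 + 3 + 3 + 5 + 5 = 35

35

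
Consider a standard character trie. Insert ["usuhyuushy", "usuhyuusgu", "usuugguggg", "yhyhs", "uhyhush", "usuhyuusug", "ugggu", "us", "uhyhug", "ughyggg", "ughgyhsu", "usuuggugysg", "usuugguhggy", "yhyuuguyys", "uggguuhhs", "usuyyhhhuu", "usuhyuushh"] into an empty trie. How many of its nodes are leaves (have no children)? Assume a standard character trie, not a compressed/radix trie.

15

Leaves are exactly the stored words that no other stored word extends.
Those words: "uggguuhhs", "ughgyhsu", "ughyggg", "uhyhug", "uhyhush", "usuhyuusgu", "usuhyuushh", "usuhyuushy", "usuhyuusug", "usuugguggg", "usuuggugysg", "usuugguhggy", "usuyyhhhuu", "yhyhs", "yhyuuguyys"
Leaf count: 15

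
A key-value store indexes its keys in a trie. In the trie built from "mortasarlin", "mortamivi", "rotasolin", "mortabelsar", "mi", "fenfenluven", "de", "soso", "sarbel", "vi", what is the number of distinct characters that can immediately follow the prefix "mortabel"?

Walk "mortabel" from the root, arriving at one node.
Distinct next characters after "mortabel": s.
That node has 1 child edge.

1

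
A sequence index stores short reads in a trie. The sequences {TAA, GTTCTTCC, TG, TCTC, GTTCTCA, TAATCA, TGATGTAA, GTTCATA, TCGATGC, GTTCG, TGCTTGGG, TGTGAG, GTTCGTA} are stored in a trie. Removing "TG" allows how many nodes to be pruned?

0

A node on "TG"'s path can go only if nothing else ends at it or branches off below it.
Every node on "TG" is still needed (e.g. by "TGATGTAA"), so nothing is freed.
Nodes removed: 0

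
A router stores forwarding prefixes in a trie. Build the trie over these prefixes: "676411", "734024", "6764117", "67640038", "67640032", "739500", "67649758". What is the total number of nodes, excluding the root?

26

Trie structure (* marks end of a word):
(root)
├─ 6
│  └─ 7
│     └─ 6
│        └─ 4
│           ├─ 0
│           │  └─ 0
│           │     └─ 3
│           │        ├─ 2 *
│           │        └─ 8 *
│           ├─ 1
│           │  └─ 1 *
│           │     └─ 7 *
│           └─ 9
│              └─ 7
│                 └─ 5
│                    └─ 8 *
└─ 7
   └─ 3
      ├─ 4
      │  └─ 0
      │     └─ 2
      │        └─ 4 *
      └─ 9
         └─ 5
            └─ 0
               └─ 0 *
Counting every labelled node above: 26.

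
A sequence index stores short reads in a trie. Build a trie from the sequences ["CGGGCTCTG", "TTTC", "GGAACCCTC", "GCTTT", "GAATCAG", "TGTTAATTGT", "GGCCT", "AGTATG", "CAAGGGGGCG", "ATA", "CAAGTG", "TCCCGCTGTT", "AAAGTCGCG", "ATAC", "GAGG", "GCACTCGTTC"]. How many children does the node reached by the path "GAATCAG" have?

0

The children of the "GAATCAG" node are the distinct next characters among strings starting with "GAATCAG".
No stored string extends past "GAATCAG".
That node has 0 child edges.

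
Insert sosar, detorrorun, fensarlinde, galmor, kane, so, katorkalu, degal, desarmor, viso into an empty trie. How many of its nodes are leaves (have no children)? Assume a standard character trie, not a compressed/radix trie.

Leaves are exactly the stored words that no other stored word extends.
Those words: "degal", "desarmor", "detorrorun", "fensarlinde", "galmor", "kane", "katorkalu", "sosar", "viso"
Leaf count: 9

9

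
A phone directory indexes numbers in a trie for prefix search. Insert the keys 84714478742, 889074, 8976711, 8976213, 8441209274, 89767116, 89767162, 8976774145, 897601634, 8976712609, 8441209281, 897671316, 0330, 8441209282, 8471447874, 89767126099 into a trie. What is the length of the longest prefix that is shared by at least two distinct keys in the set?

The deepest shared node is where two words last agree before diverging.
e.g. "8471447874" and "84714478742" share the prefix "8471447874" of length 10; no pair shares a longer one.
Longest shared-prefix length: 10

10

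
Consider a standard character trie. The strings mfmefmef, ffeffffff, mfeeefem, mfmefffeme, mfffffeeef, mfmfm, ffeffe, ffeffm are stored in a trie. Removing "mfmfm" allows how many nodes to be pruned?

2

Walk "mfmfm" from the leaf back toward the root, removing each node that no remaining word uses.
The suffix "fm" (2 nodes) is used only by "mfmfm"; the node for "mfm" still has the child "e", so pruning stops there.
Nodes removed: 2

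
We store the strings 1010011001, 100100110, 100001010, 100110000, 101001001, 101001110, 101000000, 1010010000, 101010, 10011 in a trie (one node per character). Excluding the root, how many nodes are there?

41

Insert word by word; a character creates a node only if that edge doesn't already exist:
  "1010011001" → 10 new (1, 0, 1, 0, 0, 1, 1, 0, 0, 1)
  "100100110" → prefix "10" already present; 7 new (0, 1, 0, 0, 1, 1, 0)
  "100001010" → prefix "100" already present; 6 new (0, 0, 1, 0, 1, 0)
  "100110000" → prefix "1001" already present; 5 new (1, 0, 0, 0, 0)
  "101001001" → prefix "101001" already present; 3 new (0, 0, 1)
  "101001110" → prefix "1010011" already present; 2 new (1, 0)
  "101000000" → prefix "10100" already present; 4 new (0, 0, 0, 0)
  "1010010000" → prefix "10100100" already present; 2 new (0, 0)
  "101010" → prefix "1010" already present; 2 new (1, 0)
  "10011" → prefix "10011" already present; 0 new (none)
Total nodes = 10 + 7 + 6 + 5 + 3 + 2 + 4 + 2 + 2 + 0 = 41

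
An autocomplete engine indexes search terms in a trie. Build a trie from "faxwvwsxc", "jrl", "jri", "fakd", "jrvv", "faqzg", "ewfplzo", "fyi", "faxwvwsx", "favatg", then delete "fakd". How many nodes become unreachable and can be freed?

A node on "fakd"'s path can go only if nothing else ends at it or branches off below it.
The suffix "kd" (2 nodes) is used only by "fakd"; the node for "fa" still has the child "x", so pruning stops there.
Nodes removed: 2

2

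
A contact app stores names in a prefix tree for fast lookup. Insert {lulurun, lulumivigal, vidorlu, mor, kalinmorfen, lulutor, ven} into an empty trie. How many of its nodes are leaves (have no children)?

Leaves are exactly the stored words that no other stored word extends.
Those words: "kalinmorfen", "lulumivigal", "lulurun", "lulutor", "mor", "ven", "vidorlu"
Leaf count: 7

7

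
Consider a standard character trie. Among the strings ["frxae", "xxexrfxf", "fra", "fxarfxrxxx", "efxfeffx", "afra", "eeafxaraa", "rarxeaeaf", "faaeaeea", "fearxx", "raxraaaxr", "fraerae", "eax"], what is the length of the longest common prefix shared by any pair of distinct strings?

3

Look for the deepest trie node that still has at least two words in its subtree.
e.g. "fra" and "fraerae" share the prefix "fra" of length 3; no pair shares a longer one.
Longest shared-prefix length: 3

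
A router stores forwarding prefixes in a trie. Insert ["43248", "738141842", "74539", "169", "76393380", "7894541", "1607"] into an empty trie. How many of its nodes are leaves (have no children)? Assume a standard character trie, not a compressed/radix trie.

Leaves are exactly the stored words that no other stored word extends.
Those words: "1607", "169", "43248", "738141842", "74539", "76393380", "7894541"
Leaf count: 7

7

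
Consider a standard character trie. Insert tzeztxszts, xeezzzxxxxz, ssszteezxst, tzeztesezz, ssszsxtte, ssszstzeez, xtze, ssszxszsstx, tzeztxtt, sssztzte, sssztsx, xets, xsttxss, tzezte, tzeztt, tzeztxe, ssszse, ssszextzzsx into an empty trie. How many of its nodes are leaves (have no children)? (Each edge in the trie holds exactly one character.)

17

A leaf is a node with no children — equivalently, the end of a word that is not a proper prefix of any other stored word.
Those words: "ssszextzzsx", "ssszse", "ssszstzeez", "ssszsxtte", "ssszteezxst", "sssztsx", "sssztzte", "ssszxszsstx", "tzeztesezz", "tzeztt", "tzeztxe", "tzeztxszts", "tzeztxtt", "xeezzzxxxxz", "xets", "xsttxss", "xtze"
Leaf count: 17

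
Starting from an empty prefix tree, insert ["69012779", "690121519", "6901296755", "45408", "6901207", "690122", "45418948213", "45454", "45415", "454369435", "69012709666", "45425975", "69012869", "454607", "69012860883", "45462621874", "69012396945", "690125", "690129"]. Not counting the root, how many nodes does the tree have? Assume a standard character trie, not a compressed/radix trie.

76

Insert word by word; a character creates a node only if that edge doesn't already exist:
  "69012779" → 8 new (6, 9, 0, 1, 2, 7, 7, 9)
  "690121519" → prefix "69012" already present; 4 new (1, 5, 1, 9)
  "6901296755" → prefix "69012" already present; 5 new (9, 6, 7, 5, 5)
  "45408" → 5 new (4, 5, 4, 0, 8)
  "6901207" → prefix "69012" already present; 2 new (0, 7)
  "690122" → prefix "69012" already present; 1 new (2)
  "45418948213" → prefix "454" already present; 8 new (1, 8, 9, 4, 8, 2, 1, 3)
  "45454" → prefix "454" already present; 2 new (5, 4)
  "45415" → prefix "4541" already present; 1 new (5)
  "454369435" → prefix "454" already present; 6 new (3, 6, 9, 4, 3, 5)
  "69012709666" → prefix "690127" already present; 5 new (0, 9, 6, 6, 6)
  "45425975" → prefix "454" already present; 5 new (2, 5, 9, 7, 5)
  "69012869" → prefix "69012" already present; 3 new (8, 6, 9)
  "454607" → prefix "454" already present; 3 new (6, 0, 7)
  "69012860883" → prefix "6901286" already present; 4 new (0, 8, 8, 3)
  "45462621874" → prefix "4546" already present; 7 new (2, 6, 2, 1, 8, 7, 4)
  "69012396945" → prefix "69012" already present; 6 new (3, 9, 6, 9, 4, 5)
  "690125" → prefix "69012" already present; 1 new (5)
  "690129" → prefix "690129" already present; 0 new (none)
Total nodes = 8 + 4 + 5 + 5 + 2 + 1 + 8 + 2 + 1 + 6 + 5 + 5 + 3 + 3 + 4 + 7 + 6 + 1 + 0 = 76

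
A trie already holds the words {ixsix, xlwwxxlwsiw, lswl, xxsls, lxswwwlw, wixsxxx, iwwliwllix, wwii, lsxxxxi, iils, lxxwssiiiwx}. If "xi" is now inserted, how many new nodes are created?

1

Walking "xi" from the root, the first 1 characters ("x") follow existing edges; "i" is the first miss.
Each of the 1 remaining characters creates one node.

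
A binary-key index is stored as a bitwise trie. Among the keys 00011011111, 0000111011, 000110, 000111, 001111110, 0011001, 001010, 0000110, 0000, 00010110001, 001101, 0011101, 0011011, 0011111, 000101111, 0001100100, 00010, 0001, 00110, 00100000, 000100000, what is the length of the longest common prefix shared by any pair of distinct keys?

Look for the deepest trie node that still has at least two words in its subtree.
e.g. "00010110001" and "000101111" share the prefix "0001011" of length 7; no pair shares a longer one.
Longest shared-prefix length: 7

7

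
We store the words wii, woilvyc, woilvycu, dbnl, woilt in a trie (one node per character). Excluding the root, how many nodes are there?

15

Trie structure (* marks end of a word):
(root)
├─ d
│  └─ b
│     └─ n
│        └─ l *
└─ w
   ├─ i
   │  └─ i *
   └─ o
      └─ i
         └─ l
            ├─ t *
            └─ v
               └─ y
                  └─ c *
                     └─ u *
Counting every labelled node above: 15.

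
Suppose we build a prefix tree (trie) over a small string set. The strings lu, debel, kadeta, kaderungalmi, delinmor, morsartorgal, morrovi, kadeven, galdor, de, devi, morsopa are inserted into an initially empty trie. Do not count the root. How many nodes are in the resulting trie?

Trace insertions, counting only characters that open a new branch:
  "lu" → 2 new (l, u)
  "debel" → 5 new (d, e, b, e, l)
  "kadeta" → 6 new (k, a, d, e, t, a)
  "kaderungalmi" → prefix "kade" already present; 8 new (r, u, n, g, a, l, m, i)
  "delinmor" → prefix "de" already present; 6 new (l, i, n, m, o, r)
  "morsartorgal" → 12 new (m, o, r, s, a, r, t, o, r, g, a, l)
  "morrovi" → prefix "mor" already present; 4 new (r, o, v, i)
  "kadeven" → prefix "kade" already present; 3 new (v, e, n)
  "galdor" → 6 new (g, a, l, d, o, r)
  "de" → prefix "de" already present; 0 new (none)
  "devi" → prefix "de" already present; 2 new (v, i)
  "morsopa" → prefix "mors" already present; 3 new (o, p, a)
Total nodes = 2 + 5 + 6 + 8 + 6 + 12 + 4 + 3 + 6 + 0 + 2 + 3 = 57

57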